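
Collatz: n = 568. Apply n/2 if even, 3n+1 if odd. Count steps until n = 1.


568 → 284 → 142 → 71 → 214 → 107 → 322 → 161 → 484 → 242 → 121 → 364 → 182 → 91 → 274 → 137 → 412 → 206 → 103 → 310 → 155 → 466 → 233 → 700 → 350 → 175 → 526 → 263 → 790 → 395 → 1186 → 593 → 1780 → 890 → 445 → 1336 → 668 → 334 → 167 → 502 → 251 → 754 → 377 → 1132 → 566 → 283 → 850 → 425 → 1276 → 638 → 319 → 958 → 479 → 1438 → 719 → 2158 → 1079 → 3238 → 1619 → 4858 → 2429 → 7288 → 3644 → 1822 → 911 → 2734 → 1367 → 4102 → 2051 → 6154 → 3077 → 9232 → 4616 → 2308 → 1154 → 577 → 1732 → 866 → 433 → 1300 → 650 → 325 → 976 → 488 → 244 → 122 → 61 → 184 → 92 → 46 → 23 → 70 → 35 → 106 → 53 → 160 → 80 → 40 → 20 → 10 → 5 → 16 → 8 → 4 → 2 → 1
Total steps = 105

105 steps


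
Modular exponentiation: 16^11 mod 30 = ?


16^1 mod 30 = 16
16^2 mod 30 = 16
16^3 mod 30 = 16
16^4 mod 30 = 16
16^5 mod 30 = 16
16^6 mod 30 = 16
16^7 mod 30 = 16
16^8 mod 30 = 16
16^9 mod 30 = 16
16^10 mod 30 = 16
16^11 mod 30 = 16


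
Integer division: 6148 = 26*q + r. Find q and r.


6148 = 26 * 236 + 12
Check: 6136 + 12 = 6148

q = 236, r = 12


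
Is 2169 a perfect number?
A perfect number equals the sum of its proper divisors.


Proper divisors of 2169: 1, 3, 9, 241, 723
Sum = 1 + 3 + 9 + 241 + 723 = 977

No, 2169 is not perfect (977 ≠ 2169)


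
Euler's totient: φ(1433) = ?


1433 = 1433
Prime factors: 1433
φ(1433) = 1433 × (1-1/1433)
= 1433 × 1432/1433 = 1432

φ(1433) = 1432


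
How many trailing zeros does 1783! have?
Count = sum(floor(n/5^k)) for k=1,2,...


floor(1783/5) = 356
floor(1783/25) = 71
floor(1783/125) = 14
floor(1783/625) = 2
Total = 443

443 trailing zeros


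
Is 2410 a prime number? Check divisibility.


2410 / 2 = 1205 (exact division)
2410 is NOT prime.

No, 2410 is not prime


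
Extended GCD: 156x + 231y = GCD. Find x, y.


Tabular extended Euclidean (each row: r = 156*s + 231*t):
r=156, s=1, t=0
r=231, s=0, t=1
q=0: r=156, s=1, t=0   [156*(1) + 231*(0) = 156]
q=1: r=75, s=-1, t=1   [156*(-1) + 231*(1) = 75]
q=2: r=6, s=3, t=-2   [156*(3) + 231*(-2) = 6]
q=12: r=3, s=-37, t=25   [156*(-37) + 231*(25) = 3]
q=2: r=0, s=77, t=-52   [156*(77) + 231*(-52) = 0]
GCD = 3; from the row with r=3: x=-37, y=25
Check: 156*(-37) + 231*(25) = -5772 + 5775 = 3

GCD = 3, x = -37, y = 25


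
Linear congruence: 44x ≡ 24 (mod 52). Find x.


GCD(44, 52) = 4 divides 24
Divide: 11x ≡ 6 (mod 13)
x ≡ 10 (mod 13)


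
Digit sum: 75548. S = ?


7 + 5 + 5 + 4 + 8 = 29


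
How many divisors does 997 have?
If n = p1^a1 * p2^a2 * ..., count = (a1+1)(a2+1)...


997 = 997^1
d(997) = (1+1) = 2

2 divisors


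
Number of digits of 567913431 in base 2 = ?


567913431 in base 2 = 100001110110011010101111010111
Number of digits = 30

30 digits (base 2)


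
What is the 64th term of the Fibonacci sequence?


Sequence: 1, 1, 2, 3, 5, 8, 13, 21, 34, 55, 89, 144, 233, 377, 610, 987, 1597, 2584, 4181, 6765, 10946, 17711, 28657, 46368, 75025, 121393, 196418, 317811, 514229, 832040, 1346269, 2178309, 3524578, 5702887, 9227465, 14930352, 24157817, 39088169, 63245986, 102334155, 165580141, 267914296, 433494437, 701408733, 1134903170, 1836311903, 2971215073, 4807526976, 7778742049, 12586269025, 20365011074, 32951280099, 53316291173, 86267571272, 139583862445, 225851433717, 365435296162, 591286729879, 956722026041, 1548008755920, 2504730781961, 4052739537881, 6557470319842, 10610209857723
F(64) = 10610209857723


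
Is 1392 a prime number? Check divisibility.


1392 / 2 = 696 (exact division)
1392 is NOT prime.

No, 1392 is not prime


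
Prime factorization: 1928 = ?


1928 / 2 = 964
964 / 2 = 482
482 / 2 = 241
241 / 241 = 1
1928 = 2^3 × 241


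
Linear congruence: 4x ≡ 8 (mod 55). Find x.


GCD(4, 55) = 1, unique solution
a^(-1) mod 55 = 14
x = 14 * 8 mod 55 = 2

x ≡ 2 (mod 55)


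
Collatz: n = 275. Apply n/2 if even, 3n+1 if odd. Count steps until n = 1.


275 → 826 → 413 → 1240 → 620 → 310 → 155 → 466 → 233 → 700 → 350 → 175 → 526 → 263 → 790 → 395 → 1186 → 593 → 1780 → 890 → 445 → 1336 → 668 → 334 → 167 → 502 → 251 → 754 → 377 → 1132 → 566 → 283 → 850 → 425 → 1276 → 638 → 319 → 958 → 479 → 1438 → 719 → 2158 → 1079 → 3238 → 1619 → 4858 → 2429 → 7288 → 3644 → 1822 → 911 → 2734 → 1367 → 4102 → 2051 → 6154 → 3077 → 9232 → 4616 → 2308 → 1154 → 577 → 1732 → 866 → 433 → 1300 → 650 → 325 → 976 → 488 → 244 → 122 → 61 → 184 → 92 → 46 → 23 → 70 → 35 → 106 → 53 → 160 → 80 → 40 → 20 → 10 → 5 → 16 → 8 → 4 → 2 → 1
Total steps = 91

91 steps


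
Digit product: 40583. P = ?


4 × 0 × 5 × 8 × 3 = 0


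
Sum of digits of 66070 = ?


6 + 6 + 0 + 7 + 0 = 19


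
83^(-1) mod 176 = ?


Use the extended Euclidean algorithm on (176, 83); each row r = 176*s + 83*t:
r=176, s=1, t=0
r=83, s=0, t=1
q=2: r=10, s=1, t=-2   [176*(1) + 83*(-2) = 10]
q=8: r=3, s=-8, t=17   [176*(-8) + 83*(17) = 3]
q=3: r=1, s=25, t=-53   [176*(25) + 83*(-53) = 1]
q=3: r=0, s=-83, t=176   [176*(-83) + 83*(176) = 0]
GCD = 1 with t = -53, so 83*(-53) ≡ 1 (mod 176)
Inverse = -53 mod 176 = 123
Check: 83 * 123 = 10209 ≡ 1 (mod 176)

83^(-1) ≡ 123 (mod 176)


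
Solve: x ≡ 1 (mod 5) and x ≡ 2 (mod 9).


M = 5*9 = 45
M1 = M/5 = 9, M2 = M/9 = 5
M1^(-1) mod 5 = 4, M2^(-1) mod 9 = 2
x = 1*9*4 + 2*5*2 = 56
56 mod 45 = 11
Check: 11 mod 5 = 1 ✓, 11 mod 9 = 2 ✓

x ≡ 11 (mod 45)


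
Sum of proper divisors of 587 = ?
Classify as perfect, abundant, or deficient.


Proper divisors: 1
Sum = 1 = 1
1 < 587 → deficient

s(587) = 1 (deficient)


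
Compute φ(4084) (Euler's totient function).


4084 = 2^2 × 1021
Prime factors: 2, 1021
φ(4084) = 4084 × (1-1/2) × (1-1/1021)
= 4084 × 1/2 × 1020/1021 = 2040

φ(4084) = 2040


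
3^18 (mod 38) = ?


3^1 mod 38 = 3
3^2 mod 38 = 9
3^3 mod 38 = 27
3^4 mod 38 = 5
3^5 mod 38 = 15
3^6 mod 38 = 7
3^7 mod 38 = 21
3^8 mod 38 = 25
3^9 mod 38 = 37
3^10 mod 38 = 35
3^11 mod 38 = 29
3^12 mod 38 = 11
3^13 mod 38 = 33
3^14 mod 38 = 23
3^15 mod 38 = 31
3^16 mod 38 = 17
3^17 mod 38 = 13
3^18 mod 38 = 1


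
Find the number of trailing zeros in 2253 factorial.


floor(2253/5) = 450
floor(2253/25) = 90
floor(2253/125) = 18
floor(2253/625) = 3
Total = 561

561 trailing zeros


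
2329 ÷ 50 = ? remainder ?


2329 = 50 * 46 + 29
Check: 2300 + 29 = 2329

q = 46, r = 29


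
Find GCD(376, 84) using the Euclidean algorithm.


376 = 4 * 84 + 40
84 = 2 * 40 + 4
40 = 10 * 4 + 0
GCD = 4


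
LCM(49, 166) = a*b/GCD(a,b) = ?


GCD(49, 166) = 1
LCM = 49*166/1 = 8134/1 = 8134

LCM = 8134


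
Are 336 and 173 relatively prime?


Euclidean algorithm:
336 = 1 * 173 + 163
173 = 1 * 163 + 10
163 = 16 * 10 + 3
10 = 3 * 3 + 1
3 = 3 * 1 + 0
GCD(336, 173) = 1

Yes, coprime (GCD = 1)


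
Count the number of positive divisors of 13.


13 = 13^1
d(13) = (1+1) = 2

2 divisors


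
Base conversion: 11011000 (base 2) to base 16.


11011000 (base 2) = 216 (decimal)
216 (decimal) = D8 (base 16)


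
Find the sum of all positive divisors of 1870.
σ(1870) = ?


Divisors of 1870: 1, 2, 5, 10, 11, 17, 22, 34, 55, 85, 110, 170, 187, 374, 935, 1870
Sum = 1 + 2 + 5 + 10 + 11 + 17 + 22 + 34 + 55 + 85 + 110 + 170 + 187 + 374 + 935 + 1870 = 3888

σ(1870) = 3888


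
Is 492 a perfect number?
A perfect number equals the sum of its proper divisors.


Proper divisors of 492: 1, 2, 3, 4, 6, 12, 41, 82, 123, 164, 246
Sum = 1 + 2 + 3 + 4 + 6 + 12 + 41 + 82 + 123 + 164 + 246 = 684

No, 492 is not perfect (684 ≠ 492)


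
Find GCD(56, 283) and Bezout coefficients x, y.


Tabular extended Euclidean (each row: r = 56*s + 283*t):
r=56, s=1, t=0
r=283, s=0, t=1
q=0: r=56, s=1, t=0   [56*(1) + 283*(0) = 56]
q=5: r=3, s=-5, t=1   [56*(-5) + 283*(1) = 3]
q=18: r=2, s=91, t=-18   [56*(91) + 283*(-18) = 2]
q=1: r=1, s=-96, t=19   [56*(-96) + 283*(19) = 1]
q=2: r=0, s=283, t=-56   [56*(283) + 283*(-56) = 0]
GCD = 1; from the row with r=1: x=-96, y=19
Check: 56*(-96) + 283*(19) = -5376 + 5377 = 1

GCD = 1, x = -96, y = 19


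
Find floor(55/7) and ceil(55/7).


55/7 = 7.8571
floor = 7
ceil = 8

floor = 7, ceil = 8


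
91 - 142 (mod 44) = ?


91 - 142 = -51
-51 mod 44 = 37


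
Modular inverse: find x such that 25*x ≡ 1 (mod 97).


Use the extended Euclidean algorithm on (97, 25); each row r = 97*s + 25*t:
r=97, s=1, t=0
r=25, s=0, t=1
q=3: r=22, s=1, t=-3   [97*(1) + 25*(-3) = 22]
q=1: r=3, s=-1, t=4   [97*(-1) + 25*(4) = 3]
q=7: r=1, s=8, t=-31   [97*(8) + 25*(-31) = 1]
q=3: r=0, s=-25, t=97   [97*(-25) + 25*(97) = 0]
GCD = 1 with t = -31, so 25*(-31) ≡ 1 (mod 97)
Inverse = -31 mod 97 = 66
Check: 25 * 66 = 1650 ≡ 1 (mod 97)

25^(-1) ≡ 66 (mod 97)


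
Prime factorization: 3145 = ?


3145 / 5 = 629
629 / 17 = 37
37 / 37 = 1
3145 = 5 × 17 × 37


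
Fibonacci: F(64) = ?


Sequence: 1, 1, 2, 3, 5, 8, 13, 21, 34, 55, 89, 144, 233, 377, 610, 987, 1597, 2584, 4181, 6765, 10946, 17711, 28657, 46368, 75025, 121393, 196418, 317811, 514229, 832040, 1346269, 2178309, 3524578, 5702887, 9227465, 14930352, 24157817, 39088169, 63245986, 102334155, 165580141, 267914296, 433494437, 701408733, 1134903170, 1836311903, 2971215073, 4807526976, 7778742049, 12586269025, 20365011074, 32951280099, 53316291173, 86267571272, 139583862445, 225851433717, 365435296162, 591286729879, 956722026041, 1548008755920, 2504730781961, 4052739537881, 6557470319842, 10610209857723
F(64) = 10610209857723


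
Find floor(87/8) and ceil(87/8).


87/8 = 10.8750
floor = 10
ceil = 11

floor = 10, ceil = 11


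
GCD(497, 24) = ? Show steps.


497 = 20 * 24 + 17
24 = 1 * 17 + 7
17 = 2 * 7 + 3
7 = 2 * 3 + 1
3 = 3 * 1 + 0
GCD = 1


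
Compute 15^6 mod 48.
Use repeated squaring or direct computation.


15^1 mod 48 = 15
15^2 mod 48 = 33
15^3 mod 48 = 15
15^4 mod 48 = 33
15^5 mod 48 = 15
15^6 mod 48 = 33


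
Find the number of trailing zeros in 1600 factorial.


floor(1600/5) = 320
floor(1600/25) = 64
floor(1600/125) = 12
floor(1600/625) = 2
Total = 398

398 trailing zeros


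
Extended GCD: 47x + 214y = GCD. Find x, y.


Tabular extended Euclidean (each row: r = 47*s + 214*t):
r=47, s=1, t=0
r=214, s=0, t=1
q=0: r=47, s=1, t=0   [47*(1) + 214*(0) = 47]
q=4: r=26, s=-4, t=1   [47*(-4) + 214*(1) = 26]
q=1: r=21, s=5, t=-1   [47*(5) + 214*(-1) = 21]
q=1: r=5, s=-9, t=2   [47*(-9) + 214*(2) = 5]
q=4: r=1, s=41, t=-9   [47*(41) + 214*(-9) = 1]
q=5: r=0, s=-214, t=47   [47*(-214) + 214*(47) = 0]
GCD = 1; from the row with r=1: x=41, y=-9
Check: 47*(41) + 214*(-9) = 1927 - 1926 = 1

GCD = 1, x = 41, y = -9


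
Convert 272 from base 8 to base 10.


272 (base 8) = 186 (decimal)
186 (decimal) = 186 (base 10)


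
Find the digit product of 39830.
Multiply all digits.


3 × 9 × 8 × 3 × 0 = 0


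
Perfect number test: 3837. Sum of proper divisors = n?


Proper divisors of 3837: 1, 3, 1279
Sum = 1 + 3 + 1279 = 1283

No, 3837 is not perfect (1283 ≠ 3837)


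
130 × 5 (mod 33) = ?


130 × 5 = 650
650 mod 33 = 23


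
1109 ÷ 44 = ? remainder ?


1109 = 44 * 25 + 9
Check: 1100 + 9 = 1109

q = 25, r = 9


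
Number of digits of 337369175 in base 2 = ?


337369175 in base 2 = 10100000110111101100001010111
Number of digits = 29

29 digits (base 2)


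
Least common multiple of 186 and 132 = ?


GCD(186, 132) = 6
LCM = 186*132/6 = 24552/6 = 4092

LCM = 4092


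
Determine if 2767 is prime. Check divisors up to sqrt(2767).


Check divisors up to sqrt(2767) = 52.6023
No divisors found.
2767 is prime.

Yes, 2767 is prime


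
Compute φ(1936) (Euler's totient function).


1936 = 2^4 × 11^2
Prime factors: 2, 11
φ(1936) = 1936 × (1-1/2) × (1-1/11)
= 1936 × 1/2 × 10/11 = 880

φ(1936) = 880


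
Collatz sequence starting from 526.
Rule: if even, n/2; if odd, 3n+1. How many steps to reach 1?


526 → 263 → 790 → 395 → 1186 → 593 → 1780 → 890 → 445 → 1336 → 668 → 334 → 167 → 502 → 251 → 754 → 377 → 1132 → 566 → 283 → 850 → 425 → 1276 → 638 → 319 → 958 → 479 → 1438 → 719 → 2158 → 1079 → 3238 → 1619 → 4858 → 2429 → 7288 → 3644 → 1822 → 911 → 2734 → 1367 → 4102 → 2051 → 6154 → 3077 → 9232 → 4616 → 2308 → 1154 → 577 → 1732 → 866 → 433 → 1300 → 650 → 325 → 976 → 488 → 244 → 122 → 61 → 184 → 92 → 46 → 23 → 70 → 35 → 106 → 53 → 160 → 80 → 40 → 20 → 10 → 5 → 16 → 8 → 4 → 2 → 1
Total steps = 79

79 steps


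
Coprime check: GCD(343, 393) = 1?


Euclidean algorithm:
393 = 1 * 343 + 50
343 = 6 * 50 + 43
50 = 1 * 43 + 7
43 = 6 * 7 + 1
7 = 7 * 1 + 0
GCD(343, 393) = 1

Yes, coprime (GCD = 1)


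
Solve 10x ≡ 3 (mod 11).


GCD(10, 11) = 1, unique solution
a^(-1) mod 11 = 10
x = 10 * 3 mod 11 = 8

x ≡ 8 (mod 11)


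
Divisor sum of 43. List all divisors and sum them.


Divisors of 43: 1, 43
Sum = 1 + 43 = 44

σ(43) = 44


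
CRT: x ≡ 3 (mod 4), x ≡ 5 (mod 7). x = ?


M = 4*7 = 28
M1 = M/4 = 7, M2 = M/7 = 4
M1^(-1) mod 4 = 3, M2^(-1) mod 7 = 2
x = 3*7*3 + 5*4*2 = 103
103 mod 28 = 19
Check: 19 mod 4 = 3 ✓, 19 mod 7 = 5 ✓

x ≡ 19 (mod 28)


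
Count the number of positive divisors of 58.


58 = 2^1 × 29^1
d(58) = (1+1) × (1+1) = 4

4 divisors


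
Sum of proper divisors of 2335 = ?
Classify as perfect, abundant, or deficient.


Proper divisors: 1, 5, 467
Sum = 1 + 5 + 467 = 473
473 < 2335 → deficient

s(2335) = 473 (deficient)


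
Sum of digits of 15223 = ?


1 + 5 + 2 + 2 + 3 = 13


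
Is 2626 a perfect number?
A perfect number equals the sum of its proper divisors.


Proper divisors of 2626: 1, 2, 13, 26, 101, 202, 1313
Sum = 1 + 2 + 13 + 26 + 101 + 202 + 1313 = 1658

No, 2626 is not perfect (1658 ≠ 2626)


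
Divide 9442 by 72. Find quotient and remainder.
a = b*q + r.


9442 = 72 * 131 + 10
Check: 9432 + 10 = 9442

q = 131, r = 10


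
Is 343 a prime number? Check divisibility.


343 / 7 = 49 (exact division)
343 is NOT prime.

No, 343 is not prime


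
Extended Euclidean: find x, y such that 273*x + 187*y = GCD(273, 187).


Tabular extended Euclidean (each row: r = 273*s + 187*t):
r=273, s=1, t=0
r=187, s=0, t=1
q=1: r=86, s=1, t=-1   [273*(1) + 187*(-1) = 86]
q=2: r=15, s=-2, t=3   [273*(-2) + 187*(3) = 15]
q=5: r=11, s=11, t=-16   [273*(11) + 187*(-16) = 11]
q=1: r=4, s=-13, t=19   [273*(-13) + 187*(19) = 4]
q=2: r=3, s=37, t=-54   [273*(37) + 187*(-54) = 3]
q=1: r=1, s=-50, t=73   [273*(-50) + 187*(73) = 1]
q=3: r=0, s=187, t=-273   [273*(187) + 187*(-273) = 0]
GCD = 1; from the row with r=1: x=-50, y=73
Check: 273*(-50) + 187*(73) = -13650 + 13651 = 1

GCD = 1, x = -50, y = 73


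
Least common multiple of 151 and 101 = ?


GCD(151, 101) = 1
LCM = 151*101/1 = 15251/1 = 15251

LCM = 15251


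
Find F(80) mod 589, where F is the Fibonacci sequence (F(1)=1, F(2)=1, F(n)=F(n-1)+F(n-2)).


F(k) mod 589 for k=1..80:
1, 1, 2, 3, 5, 8, 13, 21, 34, 55, 89, 144, 233, 377, 21, 398, 419, 228, 58, 286, 344, 41, 385, 426, 222, 59, 281, 340, 32, 372, 404, 187, 2, 189, 191, 380, 571, 362, 344, 117, 461, 578, 450, 439, 300, 150, 450, 11, 461, 472, 344, 227, 571, 209, 191, 400, 2, 402, 404, 217, 32, 249, 281, 530, 222, 163, 385, 548, 344, 303, 58, 361, 419, 191, 21, 212, 233, 445, 89, 534
F(80) mod 589 = 534


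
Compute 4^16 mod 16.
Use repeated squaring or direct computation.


4^1 mod 16 = 4
4^2 mod 16 = 0
4^3 mod 16 = 0
4^4 mod 16 = 0
4^5 mod 16 = 0
4^6 mod 16 = 0
4^7 mod 16 = 0
4^8 mod 16 = 0
4^9 mod 16 = 0
4^10 mod 16 = 0
4^11 mod 16 = 0
4^12 mod 16 = 0
4^13 mod 16 = 0
4^14 mod 16 = 0
4^15 mod 16 = 0
4^16 mod 16 = 0


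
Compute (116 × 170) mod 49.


116 × 170 = 19720
19720 mod 49 = 22


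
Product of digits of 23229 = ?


2 × 3 × 2 × 2 × 9 = 216


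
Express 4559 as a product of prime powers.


4559 / 47 = 97
97 / 97 = 1
4559 = 47 × 97


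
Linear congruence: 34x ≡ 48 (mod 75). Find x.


GCD(34, 75) = 1, unique solution
a^(-1) mod 75 = 64
x = 64 * 48 mod 75 = 72

x ≡ 72 (mod 75)


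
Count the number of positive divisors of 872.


872 = 2^3 × 109^1
d(872) = (3+1) × (1+1) = 8

8 divisors


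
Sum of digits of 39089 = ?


3 + 9 + 0 + 8 + 9 = 29


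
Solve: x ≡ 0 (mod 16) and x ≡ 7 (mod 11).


M = 16*11 = 176
M1 = M/16 = 11, M2 = M/11 = 16
M1^(-1) mod 16 = 3, M2^(-1) mod 11 = 9
x = 0*11*3 + 7*16*9 = 1008
1008 mod 176 = 128
Check: 128 mod 16 = 0 ✓, 128 mod 11 = 7 ✓

x ≡ 128 (mod 176)


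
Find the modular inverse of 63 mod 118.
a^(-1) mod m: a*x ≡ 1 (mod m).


Use the extended Euclidean algorithm on (118, 63); each row r = 118*s + 63*t:
r=118, s=1, t=0
r=63, s=0, t=1
q=1: r=55, s=1, t=-1   [118*(1) + 63*(-1) = 55]
q=1: r=8, s=-1, t=2   [118*(-1) + 63*(2) = 8]
q=6: r=7, s=7, t=-13   [118*(7) + 63*(-13) = 7]
q=1: r=1, s=-8, t=15   [118*(-8) + 63*(15) = 1]
q=7: r=0, s=63, t=-118   [118*(63) + 63*(-118) = 0]
GCD = 1 with t = 15, so 63*(15) ≡ 1 (mod 118)
Inverse = 15 mod 118 = 15
Check: 63 * 15 = 945 ≡ 1 (mod 118)

63^(-1) ≡ 15 (mod 118)


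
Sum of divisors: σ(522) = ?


Divisors of 522: 1, 2, 3, 6, 9, 18, 29, 58, 87, 174, 261, 522
Sum = 1 + 2 + 3 + 6 + 9 + 18 + 29 + 58 + 87 + 174 + 261 + 522 = 1170

σ(522) = 1170


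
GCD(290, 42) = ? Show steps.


290 = 6 * 42 + 38
42 = 1 * 38 + 4
38 = 9 * 4 + 2
4 = 2 * 2 + 0
GCD = 2


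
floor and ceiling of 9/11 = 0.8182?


9/11 = 0.8182
floor = 0
ceil = 1

floor = 0, ceil = 1


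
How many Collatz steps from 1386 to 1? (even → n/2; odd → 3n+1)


1386 → 693 → 2080 → 1040 → 520 → 260 → 130 → 65 → 196 → 98 → 49 → 148 → 74 → 37 → 112 → 56 → 28 → 14 → 7 → 22 → 11 → 34 → 17 → 52 → 26 → 13 → 40 → 20 → 10 → 5 → 16 → 8 → 4 → 2 → 1
Total steps = 34

34 steps


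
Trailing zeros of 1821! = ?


floor(1821/5) = 364
floor(1821/25) = 72
floor(1821/125) = 14
floor(1821/625) = 2
Total = 452

452 trailing zeros


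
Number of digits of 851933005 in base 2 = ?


851933005 in base 2 = 110010110001110111011101001101
Number of digits = 30

30 digits (base 2)


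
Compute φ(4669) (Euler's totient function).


4669 = 7 × 23 × 29
Prime factors: 7, 23, 29
φ(4669) = 4669 × (1-1/7) × (1-1/23) × (1-1/29)
= 4669 × 6/7 × 22/23 × 28/29 = 3696

φ(4669) = 3696


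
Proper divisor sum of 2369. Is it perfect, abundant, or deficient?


Proper divisors: 1, 23, 103
Sum = 1 + 23 + 103 = 127
127 < 2369 → deficient

s(2369) = 127 (deficient)


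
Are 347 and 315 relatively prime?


Euclidean algorithm:
347 = 1 * 315 + 32
315 = 9 * 32 + 27
32 = 1 * 27 + 5
27 = 5 * 5 + 2
5 = 2 * 2 + 1
2 = 2 * 1 + 0
GCD(347, 315) = 1

Yes, coprime (GCD = 1)


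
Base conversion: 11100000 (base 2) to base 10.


11100000 (base 2) = 224 (decimal)
224 (decimal) = 224 (base 10)


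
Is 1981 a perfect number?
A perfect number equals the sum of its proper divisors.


Proper divisors of 1981: 1, 7, 283
Sum = 1 + 7 + 283 = 291

No, 1981 is not perfect (291 ≠ 1981)


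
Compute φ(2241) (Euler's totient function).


2241 = 3^3 × 83
Prime factors: 3, 83
φ(2241) = 2241 × (1-1/3) × (1-1/83)
= 2241 × 2/3 × 82/83 = 1476

φ(2241) = 1476


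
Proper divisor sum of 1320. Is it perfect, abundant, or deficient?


Proper divisors: 1, 2, 3, 4, 5, 6, 8, 10, 11, 12, 15, 20, 22, 24, 30, 33, 40, 44, 55, 60, 66, 88, 110, 120, 132, 165, 220, 264, 330, 440, 660
Sum = 1 + 2 + 3 + 4 + 5 + 6 + 8 + 10 + 11 + 12 + 15 + 20 + 22 + 24 + 30 + 33 + 40 + 44 + 55 + 60 + 66 + 88 + 110 + 120 + 132 + 165 + 220 + 264 + 330 + 440 + 660 = 3000
3000 > 1320 → abundant

s(1320) = 3000 (abundant)


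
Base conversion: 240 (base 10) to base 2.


240 (base 10) = 240 (decimal)
240 (decimal) = 11110000 (base 2)


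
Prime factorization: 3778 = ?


3778 / 2 = 1889
1889 / 1889 = 1
3778 = 2 × 1889


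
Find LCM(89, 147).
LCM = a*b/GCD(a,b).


GCD(89, 147) = 1
LCM = 89*147/1 = 13083/1 = 13083

LCM = 13083


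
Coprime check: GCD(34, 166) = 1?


Euclidean algorithm:
166 = 4 * 34 + 30
34 = 1 * 30 + 4
30 = 7 * 4 + 2
4 = 2 * 2 + 0
GCD(34, 166) = 2

No, not coprime (GCD = 2)


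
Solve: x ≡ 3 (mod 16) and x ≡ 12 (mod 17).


M = 16*17 = 272
M1 = M/16 = 17, M2 = M/17 = 16
M1^(-1) mod 16 = 1, M2^(-1) mod 17 = 16
x = 3*17*1 + 12*16*16 = 3123
3123 mod 272 = 131
Check: 131 mod 16 = 3 ✓, 131 mod 17 = 12 ✓

x ≡ 131 (mod 272)


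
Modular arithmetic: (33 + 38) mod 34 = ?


33 + 38 = 71
71 mod 34 = 3


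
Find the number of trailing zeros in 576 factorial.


floor(576/5) = 115
floor(576/25) = 23
floor(576/125) = 4
Total = 142

142 trailing zeros


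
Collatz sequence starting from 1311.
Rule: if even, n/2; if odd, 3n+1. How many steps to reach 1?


1311 → 3934 → 1967 → 5902 → 2951 → 8854 → 4427 → 13282 → 6641 → 19924 → 9962 → 4981 → 14944 → 7472 → 3736 → 1868 → 934 → 467 → 1402 → 701 → 2104 → 1052 → 526 → 263 → 790 → 395 → 1186 → 593 → 1780 → 890 → 445 → 1336 → 668 → 334 → 167 → 502 → 251 → 754 → 377 → 1132 → 566 → 283 → 850 → 425 → 1276 → 638 → 319 → 958 → 479 → 1438 → 719 → 2158 → 1079 → 3238 → 1619 → 4858 → 2429 → 7288 → 3644 → 1822 → 911 → 2734 → 1367 → 4102 → 2051 → 6154 → 3077 → 9232 → 4616 → 2308 → 1154 → 577 → 1732 → 866 → 433 → 1300 → 650 → 325 → 976 → 488 → 244 → 122 → 61 → 184 → 92 → 46 → 23 → 70 → 35 → 106 → 53 → 160 → 80 → 40 → 20 → 10 → 5 → 16 → 8 → 4 → 2 → 1
Total steps = 101

101 steps


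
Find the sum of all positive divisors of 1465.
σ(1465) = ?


Divisors of 1465: 1, 5, 293, 1465
Sum = 1 + 5 + 293 + 1465 = 1764

σ(1465) = 1764


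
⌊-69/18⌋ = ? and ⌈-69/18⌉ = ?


-69/18 = -3.8333
floor = -4
ceil = -3

floor = -4, ceil = -3


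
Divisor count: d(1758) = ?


1758 = 2^1 × 3^1 × 293^1
d(1758) = (1+1) × (1+1) × (1+1) = 8

8 divisors


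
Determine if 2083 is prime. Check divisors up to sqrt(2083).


Check divisors up to sqrt(2083) = 45.6399
No divisors found.
2083 is prime.

Yes, 2083 is prime


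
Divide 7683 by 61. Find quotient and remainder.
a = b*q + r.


7683 = 61 * 125 + 58
Check: 7625 + 58 = 7683

q = 125, r = 58


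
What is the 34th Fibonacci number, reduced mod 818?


F(k) mod 818 for k=1..34:
1, 1, 2, 3, 5, 8, 13, 21, 34, 55, 89, 144, 233, 377, 610, 169, 779, 130, 91, 221, 312, 533, 27, 560, 587, 329, 98, 427, 525, 134, 659, 793, 634, 609
F(34) mod 818 = 609


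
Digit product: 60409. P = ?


6 × 0 × 4 × 0 × 9 = 0


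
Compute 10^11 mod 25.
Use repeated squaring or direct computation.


10^1 mod 25 = 10
10^2 mod 25 = 0
10^3 mod 25 = 0
10^4 mod 25 = 0
10^5 mod 25 = 0
10^6 mod 25 = 0
10^7 mod 25 = 0
10^8 mod 25 = 0
10^9 mod 25 = 0
10^10 mod 25 = 0
10^11 mod 25 = 0


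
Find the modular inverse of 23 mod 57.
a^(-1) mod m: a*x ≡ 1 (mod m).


Use the extended Euclidean algorithm on (57, 23); each row r = 57*s + 23*t:
r=57, s=1, t=0
r=23, s=0, t=1
q=2: r=11, s=1, t=-2   [57*(1) + 23*(-2) = 11]
q=2: r=1, s=-2, t=5   [57*(-2) + 23*(5) = 1]
q=11: r=0, s=23, t=-57   [57*(23) + 23*(-57) = 0]
GCD = 1 with t = 5, so 23*(5) ≡ 1 (mod 57)
Inverse = 5 mod 57 = 5
Check: 23 * 5 = 115 ≡ 1 (mod 57)

23^(-1) ≡ 5 (mod 57)


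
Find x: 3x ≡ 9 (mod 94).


GCD(3, 94) = 1, unique solution
a^(-1) mod 94 = 63
x = 63 * 9 mod 94 = 3

x ≡ 3 (mod 94)


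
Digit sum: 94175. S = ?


9 + 4 + 1 + 7 + 5 = 26


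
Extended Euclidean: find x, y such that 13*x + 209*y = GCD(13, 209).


Tabular extended Euclidean (each row: r = 13*s + 209*t):
r=13, s=1, t=0
r=209, s=0, t=1
q=0: r=13, s=1, t=0   [13*(1) + 209*(0) = 13]
q=16: r=1, s=-16, t=1   [13*(-16) + 209*(1) = 1]
q=13: r=0, s=209, t=-13   [13*(209) + 209*(-13) = 0]
GCD = 1; from the row with r=1: x=-16, y=1
Check: 13*(-16) + 209*(1) = -208 + 209 = 1

GCD = 1, x = -16, y = 1


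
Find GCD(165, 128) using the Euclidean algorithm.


165 = 1 * 128 + 37
128 = 3 * 37 + 17
37 = 2 * 17 + 3
17 = 5 * 3 + 2
3 = 1 * 2 + 1
2 = 2 * 1 + 0
GCD = 1


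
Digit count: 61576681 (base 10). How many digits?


61576681 has 8 digits in base 10
floor(log10(61576681)) + 1 = floor(7.7894) + 1 = 8

8 digits (base 10)


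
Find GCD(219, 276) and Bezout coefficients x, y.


Tabular extended Euclidean (each row: r = 219*s + 276*t):
r=219, s=1, t=0
r=276, s=0, t=1
q=0: r=219, s=1, t=0   [219*(1) + 276*(0) = 219]
q=1: r=57, s=-1, t=1   [219*(-1) + 276*(1) = 57]
q=3: r=48, s=4, t=-3   [219*(4) + 276*(-3) = 48]
q=1: r=9, s=-5, t=4   [219*(-5) + 276*(4) = 9]
q=5: r=3, s=29, t=-23   [219*(29) + 276*(-23) = 3]
q=3: r=0, s=-92, t=73   [219*(-92) + 276*(73) = 0]
GCD = 3; from the row with r=3: x=29, y=-23
Check: 219*(29) + 276*(-23) = 6351 - 6348 = 3

GCD = 3, x = 29, y = -23


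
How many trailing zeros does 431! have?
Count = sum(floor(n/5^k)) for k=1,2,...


floor(431/5) = 86
floor(431/25) = 17
floor(431/125) = 3
Total = 106

106 trailing zeros


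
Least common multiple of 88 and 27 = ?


GCD(88, 27) = 1
LCM = 88*27/1 = 2376/1 = 2376

LCM = 2376


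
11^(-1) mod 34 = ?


Use the extended Euclidean algorithm on (34, 11); each row r = 34*s + 11*t:
r=34, s=1, t=0
r=11, s=0, t=1
q=3: r=1, s=1, t=-3   [34*(1) + 11*(-3) = 1]
q=11: r=0, s=-11, t=34   [34*(-11) + 11*(34) = 0]
GCD = 1 with t = -3, so 11*(-3) ≡ 1 (mod 34)
Inverse = -3 mod 34 = 31
Check: 11 * 31 = 341 ≡ 1 (mod 34)

11^(-1) ≡ 31 (mod 34)


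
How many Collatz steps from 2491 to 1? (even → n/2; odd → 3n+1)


2491 → 7474 → 3737 → 11212 → 5606 → 2803 → 8410 → 4205 → 12616 → 6308 → 3154 → 1577 → 4732 → 2366 → 1183 → 3550 → 1775 → 5326 → 2663 → 7990 → 3995 → 11986 → 5993 → 17980 → 8990 → 4495 → 13486 → 6743 → 20230 → 10115 → 30346 → 15173 → 45520 → 22760 → 11380 → 5690 → 2845 → 8536 → 4268 → 2134 → 1067 → 3202 → 1601 → 4804 → 2402 → 1201 → 3604 → 1802 → 901 → 2704 → 1352 → 676 → 338 → 169 → 508 → 254 → 127 → 382 → 191 → 574 → 287 → 862 → 431 → 1294 → 647 → 1942 → 971 → 2914 → 1457 → 4372 → 2186 → 1093 → 3280 → 1640 → 820 → 410 → 205 → 616 → 308 → 154 → 77 → 232 → 116 → 58 → 29 → 88 → 44 → 22 → 11 → 34 → 17 → 52 → 26 → 13 → 40 → 20 → 10 → 5 → 16 → 8 → 4 → 2 → 1
Total steps = 102

102 steps


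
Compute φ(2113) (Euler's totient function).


2113 = 2113
Prime factors: 2113
φ(2113) = 2113 × (1-1/2113)
= 2113 × 2112/2113 = 2112

φ(2113) = 2112


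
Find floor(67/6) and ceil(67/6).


67/6 = 11.1667
floor = 11
ceil = 12

floor = 11, ceil = 12


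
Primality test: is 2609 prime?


Check divisors up to sqrt(2609) = 51.0784
No divisors found.
2609 is prime.

Yes, 2609 is prime


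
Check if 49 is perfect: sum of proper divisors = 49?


Proper divisors of 49: 1, 7
Sum = 1 + 7 = 8

No, 49 is not perfect (8 ≠ 49)


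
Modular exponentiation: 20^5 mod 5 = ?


20^1 mod 5 = 0
20^2 mod 5 = 0
20^3 mod 5 = 0
20^4 mod 5 = 0
20^5 mod 5 = 0


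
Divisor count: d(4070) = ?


4070 = 2^1 × 5^1 × 11^1 × 37^1
d(4070) = (1+1) × (1+1) × (1+1) × (1+1) = 16

16 divisors


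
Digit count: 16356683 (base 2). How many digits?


16356683 in base 2 = 111110011001010101001011
Number of digits = 24

24 digits (base 2)


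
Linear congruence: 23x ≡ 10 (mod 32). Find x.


GCD(23, 32) = 1, unique solution
a^(-1) mod 32 = 7
x = 7 * 10 mod 32 = 6

x ≡ 6 (mod 32)


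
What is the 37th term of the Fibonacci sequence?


Sequence: 1, 1, 2, 3, 5, 8, 13, 21, 34, 55, 89, 144, 233, 377, 610, 987, 1597, 2584, 4181, 6765, 10946, 17711, 28657, 46368, 75025, 121393, 196418, 317811, 514229, 832040, 1346269, 2178309, 3524578, 5702887, 9227465, 14930352, 24157817
F(37) = 24157817


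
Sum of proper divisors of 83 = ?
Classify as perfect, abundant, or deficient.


Proper divisors: 1
Sum = 1 = 1
1 < 83 → deficient

s(83) = 1 (deficient)


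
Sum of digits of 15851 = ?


1 + 5 + 8 + 5 + 1 = 20


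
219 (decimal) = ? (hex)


219 (base 10) = 219 (decimal)
219 (decimal) = DB (base 16)


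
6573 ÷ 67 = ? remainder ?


6573 = 67 * 98 + 7
Check: 6566 + 7 = 6573

q = 98, r = 7


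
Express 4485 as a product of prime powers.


4485 / 3 = 1495
1495 / 5 = 299
299 / 13 = 23
23 / 23 = 1
4485 = 3 × 5 × 13 × 23


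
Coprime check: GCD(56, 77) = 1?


Euclidean algorithm:
77 = 1 * 56 + 21
56 = 2 * 21 + 14
21 = 1 * 14 + 7
14 = 2 * 7 + 0
GCD(56, 77) = 7

No, not coprime (GCD = 7)


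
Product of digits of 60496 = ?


6 × 0 × 4 × 9 × 6 = 0


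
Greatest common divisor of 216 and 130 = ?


216 = 1 * 130 + 86
130 = 1 * 86 + 44
86 = 1 * 44 + 42
44 = 1 * 42 + 2
42 = 21 * 2 + 0
GCD = 2


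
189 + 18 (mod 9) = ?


189 + 18 = 207
207 mod 9 = 0


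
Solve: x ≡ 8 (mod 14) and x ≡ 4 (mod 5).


M = 14*5 = 70
M1 = M/14 = 5, M2 = M/5 = 14
M1^(-1) mod 14 = 3, M2^(-1) mod 5 = 4
x = 8*5*3 + 4*14*4 = 344
344 mod 70 = 64
Check: 64 mod 14 = 8 ✓, 64 mod 5 = 4 ✓

x ≡ 64 (mod 70)


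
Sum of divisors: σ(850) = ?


Divisors of 850: 1, 2, 5, 10, 17, 25, 34, 50, 85, 170, 425, 850
Sum = 1 + 2 + 5 + 10 + 17 + 25 + 34 + 50 + 85 + 170 + 425 + 850 = 1674

σ(850) = 1674


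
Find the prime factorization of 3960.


3960 / 2 = 1980
1980 / 2 = 990
990 / 2 = 495
495 / 3 = 165
165 / 3 = 55
55 / 5 = 11
11 / 11 = 1
3960 = 2^3 × 3^2 × 5 × 11


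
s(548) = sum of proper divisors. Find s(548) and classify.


Proper divisors: 1, 2, 4, 137, 274
Sum = 1 + 2 + 4 + 137 + 274 = 418
418 < 548 → deficient

s(548) = 418 (deficient)


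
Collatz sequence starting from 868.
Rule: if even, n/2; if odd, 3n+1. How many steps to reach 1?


868 → 434 → 217 → 652 → 326 → 163 → 490 → 245 → 736 → 368 → 184 → 92 → 46 → 23 → 70 → 35 → 106 → 53 → 160 → 80 → 40 → 20 → 10 → 5 → 16 → 8 → 4 → 2 → 1
Total steps = 28

28 steps


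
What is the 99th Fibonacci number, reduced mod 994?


F(k) mod 994 for k=1..99:
1, 1, 2, 3, 5, 8, 13, 21, 34, 55, 89, 144, 233, 377, 610, 987, 603, 596, 205, 801, 12, 813, 825, 644, 475, 125, 600, 725, 331, 62, 393, 455, 848, 309, 163, 472, 635, 113, 748, 861, 615, 482, 103, 585, 688, 279, 967, 252, 225, 477, 702, 185, 887, 78, 965, 49, 20, 69, 89, 158, 247, 405, 652, 63, 715, 778, 499, 283, 782, 71, 853, 924, 783, 713, 502, 221, 723, 944, 673, 623, 302, 925, 233, 164, 397, 561, 958, 525, 489, 20, 509, 529, 44, 573, 617, 196, 813, 15, 828
F(99) mod 994 = 828


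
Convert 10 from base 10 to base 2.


10 (base 10) = 10 (decimal)
10 (decimal) = 1010 (base 2)


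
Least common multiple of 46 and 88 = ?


GCD(46, 88) = 2
LCM = 46*88/2 = 4048/2 = 2024

LCM = 2024


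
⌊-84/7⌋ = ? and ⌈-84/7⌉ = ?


-84/7 = -12.0000
floor = -12
ceil = -12

floor = -12, ceil = -12


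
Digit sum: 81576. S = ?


8 + 1 + 5 + 7 + 6 = 27


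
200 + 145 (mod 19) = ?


200 + 145 = 345
345 mod 19 = 3


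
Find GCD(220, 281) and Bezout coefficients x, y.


Tabular extended Euclidean (each row: r = 220*s + 281*t):
r=220, s=1, t=0
r=281, s=0, t=1
q=0: r=220, s=1, t=0   [220*(1) + 281*(0) = 220]
q=1: r=61, s=-1, t=1   [220*(-1) + 281*(1) = 61]
q=3: r=37, s=4, t=-3   [220*(4) + 281*(-3) = 37]
q=1: r=24, s=-5, t=4   [220*(-5) + 281*(4) = 24]
q=1: r=13, s=9, t=-7   [220*(9) + 281*(-7) = 13]
q=1: r=11, s=-14, t=11   [220*(-14) + 281*(11) = 11]
q=1: r=2, s=23, t=-18   [220*(23) + 281*(-18) = 2]
q=5: r=1, s=-129, t=101   [220*(-129) + 281*(101) = 1]
q=2: r=0, s=281, t=-220   [220*(281) + 281*(-220) = 0]
GCD = 1; from the row with r=1: x=-129, y=101
Check: 220*(-129) + 281*(101) = -28380 + 28381 = 1

GCD = 1, x = -129, y = 101


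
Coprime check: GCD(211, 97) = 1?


Euclidean algorithm:
211 = 2 * 97 + 17
97 = 5 * 17 + 12
17 = 1 * 12 + 5
12 = 2 * 5 + 2
5 = 2 * 2 + 1
2 = 2 * 1 + 0
GCD(211, 97) = 1

Yes, coprime (GCD = 1)


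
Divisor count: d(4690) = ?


4690 = 2^1 × 5^1 × 7^1 × 67^1
d(4690) = (1+1) × (1+1) × (1+1) × (1+1) = 16

16 divisors


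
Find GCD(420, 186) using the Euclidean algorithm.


420 = 2 * 186 + 48
186 = 3 * 48 + 42
48 = 1 * 42 + 6
42 = 7 * 6 + 0
GCD = 6


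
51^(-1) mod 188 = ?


Use the extended Euclidean algorithm on (188, 51); each row r = 188*s + 51*t:
r=188, s=1, t=0
r=51, s=0, t=1
q=3: r=35, s=1, t=-3   [188*(1) + 51*(-3) = 35]
q=1: r=16, s=-1, t=4   [188*(-1) + 51*(4) = 16]
q=2: r=3, s=3, t=-11   [188*(3) + 51*(-11) = 3]
q=5: r=1, s=-16, t=59   [188*(-16) + 51*(59) = 1]
q=3: r=0, s=51, t=-188   [188*(51) + 51*(-188) = 0]
GCD = 1 with t = 59, so 51*(59) ≡ 1 (mod 188)
Inverse = 59 mod 188 = 59
Check: 51 * 59 = 3009 ≡ 1 (mod 188)

51^(-1) ≡ 59 (mod 188)


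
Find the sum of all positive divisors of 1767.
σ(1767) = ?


Divisors of 1767: 1, 3, 19, 31, 57, 93, 589, 1767
Sum = 1 + 3 + 19 + 31 + 57 + 93 + 589 + 1767 = 2560

σ(1767) = 2560


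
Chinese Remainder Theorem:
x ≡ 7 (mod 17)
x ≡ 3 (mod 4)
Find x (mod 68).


M = 17*4 = 68
M1 = M/17 = 4, M2 = M/4 = 17
M1^(-1) mod 17 = 13, M2^(-1) mod 4 = 1
x = 7*4*13 + 3*17*1 = 415
415 mod 68 = 7
Check: 7 mod 17 = 7 ✓, 7 mod 4 = 3 ✓

x ≡ 7 (mod 68)


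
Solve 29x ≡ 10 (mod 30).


GCD(29, 30) = 1, unique solution
a^(-1) mod 30 = 29
x = 29 * 10 mod 30 = 20

x ≡ 20 (mod 30)


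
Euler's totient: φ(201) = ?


201 = 3 × 67
Prime factors: 3, 67
φ(201) = 201 × (1-1/3) × (1-1/67)
= 201 × 2/3 × 66/67 = 132

φ(201) = 132


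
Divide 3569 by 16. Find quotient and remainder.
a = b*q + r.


3569 = 16 * 223 + 1
Check: 3568 + 1 = 3569

q = 223, r = 1


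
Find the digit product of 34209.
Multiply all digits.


3 × 4 × 2 × 0 × 9 = 0


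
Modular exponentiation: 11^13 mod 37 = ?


11^1 mod 37 = 11
11^2 mod 37 = 10
11^3 mod 37 = 36
11^4 mod 37 = 26
11^5 mod 37 = 27
11^6 mod 37 = 1
11^7 mod 37 = 11
11^8 mod 37 = 10
11^9 mod 37 = 36
11^10 mod 37 = 26
11^11 mod 37 = 27
11^12 mod 37 = 1
11^13 mod 37 = 11


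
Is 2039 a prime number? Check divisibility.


Check divisors up to sqrt(2039) = 45.1553
No divisors found.
2039 is prime.

Yes, 2039 is prime


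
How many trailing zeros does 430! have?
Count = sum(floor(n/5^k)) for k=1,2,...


floor(430/5) = 86
floor(430/25) = 17
floor(430/125) = 3
Total = 106

106 trailing zeros


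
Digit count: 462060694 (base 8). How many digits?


462060694 in base 8 = 3342476226
Number of digits = 10

10 digits (base 8)


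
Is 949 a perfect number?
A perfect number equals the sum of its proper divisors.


Proper divisors of 949: 1, 13, 73
Sum = 1 + 13 + 73 = 87

No, 949 is not perfect (87 ≠ 949)


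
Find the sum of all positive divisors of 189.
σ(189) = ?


Divisors of 189: 1, 3, 7, 9, 21, 27, 63, 189
Sum = 1 + 3 + 7 + 9 + 21 + 27 + 63 + 189 = 320

σ(189) = 320


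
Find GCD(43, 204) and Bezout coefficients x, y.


Tabular extended Euclidean (each row: r = 43*s + 204*t):
r=43, s=1, t=0
r=204, s=0, t=1
q=0: r=43, s=1, t=0   [43*(1) + 204*(0) = 43]
q=4: r=32, s=-4, t=1   [43*(-4) + 204*(1) = 32]
q=1: r=11, s=5, t=-1   [43*(5) + 204*(-1) = 11]
q=2: r=10, s=-14, t=3   [43*(-14) + 204*(3) = 10]
q=1: r=1, s=19, t=-4   [43*(19) + 204*(-4) = 1]
q=10: r=0, s=-204, t=43   [43*(-204) + 204*(43) = 0]
GCD = 1; from the row with r=1: x=19, y=-4
Check: 43*(19) + 204*(-4) = 817 - 816 = 1

GCD = 1, x = 19, y = -4


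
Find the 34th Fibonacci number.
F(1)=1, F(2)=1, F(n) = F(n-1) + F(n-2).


Sequence: 1, 1, 2, 3, 5, 8, 13, 21, 34, 55, 89, 144, 233, 377, 610, 987, 1597, 2584, 4181, 6765, 10946, 17711, 28657, 46368, 75025, 121393, 196418, 317811, 514229, 832040, 1346269, 2178309, 3524578, 5702887
F(34) = 5702887


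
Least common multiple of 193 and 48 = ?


GCD(193, 48) = 1
LCM = 193*48/1 = 9264/1 = 9264

LCM = 9264


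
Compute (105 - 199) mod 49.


105 - 199 = -94
-94 mod 49 = 4


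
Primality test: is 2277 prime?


2277 / 3 = 759 (exact division)
2277 is NOT prime.

No, 2277 is not prime


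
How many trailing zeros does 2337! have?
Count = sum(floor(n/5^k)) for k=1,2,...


floor(2337/5) = 467
floor(2337/25) = 93
floor(2337/125) = 18
floor(2337/625) = 3
Total = 581

581 trailing zeros


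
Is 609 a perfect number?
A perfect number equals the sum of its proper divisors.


Proper divisors of 609: 1, 3, 7, 21, 29, 87, 203
Sum = 1 + 3 + 7 + 21 + 29 + 87 + 203 = 351

No, 609 is not perfect (351 ≠ 609)


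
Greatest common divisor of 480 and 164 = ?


480 = 2 * 164 + 152
164 = 1 * 152 + 12
152 = 12 * 12 + 8
12 = 1 * 8 + 4
8 = 2 * 4 + 0
GCD = 4


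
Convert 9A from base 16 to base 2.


9A (base 16) = 154 (decimal)
154 (decimal) = 10011010 (base 2)


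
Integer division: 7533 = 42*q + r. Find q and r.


7533 = 42 * 179 + 15
Check: 7518 + 15 = 7533

q = 179, r = 15


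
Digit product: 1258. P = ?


1 × 2 × 5 × 8 = 80


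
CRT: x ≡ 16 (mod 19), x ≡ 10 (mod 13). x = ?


M = 19*13 = 247
M1 = M/19 = 13, M2 = M/13 = 19
M1^(-1) mod 19 = 3, M2^(-1) mod 13 = 11
x = 16*13*3 + 10*19*11 = 2714
2714 mod 247 = 244
Check: 244 mod 19 = 16 ✓, 244 mod 13 = 10 ✓

x ≡ 244 (mod 247)


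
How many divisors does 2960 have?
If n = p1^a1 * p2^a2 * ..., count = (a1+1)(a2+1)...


2960 = 2^4 × 5^1 × 37^1
d(2960) = (4+1) × (1+1) × (1+1) = 20

20 divisors


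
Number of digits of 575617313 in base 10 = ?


575617313 has 9 digits in base 10
floor(log10(575617313)) + 1 = floor(8.7601) + 1 = 9

9 digits (base 10)


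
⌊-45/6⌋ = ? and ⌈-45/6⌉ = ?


-45/6 = -7.5000
floor = -8
ceil = -7

floor = -8, ceil = -7


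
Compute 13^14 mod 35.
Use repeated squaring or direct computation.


13^1 mod 35 = 13
13^2 mod 35 = 29
13^3 mod 35 = 27
13^4 mod 35 = 1
13^5 mod 35 = 13
13^6 mod 35 = 29
13^7 mod 35 = 27
13^8 mod 35 = 1
13^9 mod 35 = 13
13^10 mod 35 = 29
13^11 mod 35 = 27
13^12 mod 35 = 1
13^13 mod 35 = 13
13^14 mod 35 = 29


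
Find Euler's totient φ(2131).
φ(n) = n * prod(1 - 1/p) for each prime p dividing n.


2131 = 2131
Prime factors: 2131
φ(2131) = 2131 × (1-1/2131)
= 2131 × 2130/2131 = 2130

φ(2131) = 2130


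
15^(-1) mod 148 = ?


Use the extended Euclidean algorithm on (148, 15); each row r = 148*s + 15*t:
r=148, s=1, t=0
r=15, s=0, t=1
q=9: r=13, s=1, t=-9   [148*(1) + 15*(-9) = 13]
q=1: r=2, s=-1, t=10   [148*(-1) + 15*(10) = 2]
q=6: r=1, s=7, t=-69   [148*(7) + 15*(-69) = 1]
q=2: r=0, s=-15, t=148   [148*(-15) + 15*(148) = 0]
GCD = 1 with t = -69, so 15*(-69) ≡ 1 (mod 148)
Inverse = -69 mod 148 = 79
Check: 15 * 79 = 1185 ≡ 1 (mod 148)

15^(-1) ≡ 79 (mod 148)


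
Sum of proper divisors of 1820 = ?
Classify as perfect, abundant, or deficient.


Proper divisors: 1, 2, 4, 5, 7, 10, 13, 14, 20, 26, 28, 35, 52, 65, 70, 91, 130, 140, 182, 260, 364, 455, 910
Sum = 1 + 2 + 4 + 5 + 7 + 10 + 13 + 14 + 20 + 26 + 28 + 35 + 52 + 65 + 70 + 91 + 130 + 140 + 182 + 260 + 364 + 455 + 910 = 2884
2884 > 1820 → abundant

s(1820) = 2884 (abundant)


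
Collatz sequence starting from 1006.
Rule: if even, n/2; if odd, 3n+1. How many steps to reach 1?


1006 → 503 → 1510 → 755 → 2266 → 1133 → 3400 → 1700 → 850 → 425 → 1276 → 638 → 319 → 958 → 479 → 1438 → 719 → 2158 → 1079 → 3238 → 1619 → 4858 → 2429 → 7288 → 3644 → 1822 → 911 → 2734 → 1367 → 4102 → 2051 → 6154 → 3077 → 9232 → 4616 → 2308 → 1154 → 577 → 1732 → 866 → 433 → 1300 → 650 → 325 → 976 → 488 → 244 → 122 → 61 → 184 → 92 → 46 → 23 → 70 → 35 → 106 → 53 → 160 → 80 → 40 → 20 → 10 → 5 → 16 → 8 → 4 → 2 → 1
Total steps = 67

67 steps
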